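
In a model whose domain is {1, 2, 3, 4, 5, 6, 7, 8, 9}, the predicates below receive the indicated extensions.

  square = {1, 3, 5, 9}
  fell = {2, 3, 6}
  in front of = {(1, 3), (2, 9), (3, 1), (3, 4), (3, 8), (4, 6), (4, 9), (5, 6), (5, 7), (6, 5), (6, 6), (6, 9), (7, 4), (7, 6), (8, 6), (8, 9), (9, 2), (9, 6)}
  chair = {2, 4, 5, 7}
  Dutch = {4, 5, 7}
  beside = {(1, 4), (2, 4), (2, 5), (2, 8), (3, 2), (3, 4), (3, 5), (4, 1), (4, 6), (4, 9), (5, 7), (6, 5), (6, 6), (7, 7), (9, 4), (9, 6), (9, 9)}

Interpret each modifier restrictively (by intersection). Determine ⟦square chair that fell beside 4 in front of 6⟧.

∅

⟦that fell⟧ = ⟦fell⟧ = {2, 3, 6}
⟦beside 4⟧ = {x : ⟨x, 4⟩ ∈ ⟦beside⟧} = {1, 2, 3, 9}
⟦in front of 6⟧ = {x : ⟨x, 6⟩ ∈ ⟦in front of⟧} = {4, 5, 6, 7, 8, 9}
⟦chair⟧ = {2, 4, 5, 7}
… ∩ ⟦that fell⟧ = {2, 4, 5, 7} ∩ {2, 3, 6} = {2}
… ∩ ⟦beside 4⟧ = {2} ∩ {1, 2, 3, 9} = {2}
… ∩ ⟦in front of 6⟧ = {2} ∩ {4, 5, 6, 7, 8, 9} = ∅
… ∩ ⟦square⟧ = ∅ ∩ {1, 3, 5, 9} = ∅
So ⟦square chair that fell beside 4 in front of 6⟧ = ∅.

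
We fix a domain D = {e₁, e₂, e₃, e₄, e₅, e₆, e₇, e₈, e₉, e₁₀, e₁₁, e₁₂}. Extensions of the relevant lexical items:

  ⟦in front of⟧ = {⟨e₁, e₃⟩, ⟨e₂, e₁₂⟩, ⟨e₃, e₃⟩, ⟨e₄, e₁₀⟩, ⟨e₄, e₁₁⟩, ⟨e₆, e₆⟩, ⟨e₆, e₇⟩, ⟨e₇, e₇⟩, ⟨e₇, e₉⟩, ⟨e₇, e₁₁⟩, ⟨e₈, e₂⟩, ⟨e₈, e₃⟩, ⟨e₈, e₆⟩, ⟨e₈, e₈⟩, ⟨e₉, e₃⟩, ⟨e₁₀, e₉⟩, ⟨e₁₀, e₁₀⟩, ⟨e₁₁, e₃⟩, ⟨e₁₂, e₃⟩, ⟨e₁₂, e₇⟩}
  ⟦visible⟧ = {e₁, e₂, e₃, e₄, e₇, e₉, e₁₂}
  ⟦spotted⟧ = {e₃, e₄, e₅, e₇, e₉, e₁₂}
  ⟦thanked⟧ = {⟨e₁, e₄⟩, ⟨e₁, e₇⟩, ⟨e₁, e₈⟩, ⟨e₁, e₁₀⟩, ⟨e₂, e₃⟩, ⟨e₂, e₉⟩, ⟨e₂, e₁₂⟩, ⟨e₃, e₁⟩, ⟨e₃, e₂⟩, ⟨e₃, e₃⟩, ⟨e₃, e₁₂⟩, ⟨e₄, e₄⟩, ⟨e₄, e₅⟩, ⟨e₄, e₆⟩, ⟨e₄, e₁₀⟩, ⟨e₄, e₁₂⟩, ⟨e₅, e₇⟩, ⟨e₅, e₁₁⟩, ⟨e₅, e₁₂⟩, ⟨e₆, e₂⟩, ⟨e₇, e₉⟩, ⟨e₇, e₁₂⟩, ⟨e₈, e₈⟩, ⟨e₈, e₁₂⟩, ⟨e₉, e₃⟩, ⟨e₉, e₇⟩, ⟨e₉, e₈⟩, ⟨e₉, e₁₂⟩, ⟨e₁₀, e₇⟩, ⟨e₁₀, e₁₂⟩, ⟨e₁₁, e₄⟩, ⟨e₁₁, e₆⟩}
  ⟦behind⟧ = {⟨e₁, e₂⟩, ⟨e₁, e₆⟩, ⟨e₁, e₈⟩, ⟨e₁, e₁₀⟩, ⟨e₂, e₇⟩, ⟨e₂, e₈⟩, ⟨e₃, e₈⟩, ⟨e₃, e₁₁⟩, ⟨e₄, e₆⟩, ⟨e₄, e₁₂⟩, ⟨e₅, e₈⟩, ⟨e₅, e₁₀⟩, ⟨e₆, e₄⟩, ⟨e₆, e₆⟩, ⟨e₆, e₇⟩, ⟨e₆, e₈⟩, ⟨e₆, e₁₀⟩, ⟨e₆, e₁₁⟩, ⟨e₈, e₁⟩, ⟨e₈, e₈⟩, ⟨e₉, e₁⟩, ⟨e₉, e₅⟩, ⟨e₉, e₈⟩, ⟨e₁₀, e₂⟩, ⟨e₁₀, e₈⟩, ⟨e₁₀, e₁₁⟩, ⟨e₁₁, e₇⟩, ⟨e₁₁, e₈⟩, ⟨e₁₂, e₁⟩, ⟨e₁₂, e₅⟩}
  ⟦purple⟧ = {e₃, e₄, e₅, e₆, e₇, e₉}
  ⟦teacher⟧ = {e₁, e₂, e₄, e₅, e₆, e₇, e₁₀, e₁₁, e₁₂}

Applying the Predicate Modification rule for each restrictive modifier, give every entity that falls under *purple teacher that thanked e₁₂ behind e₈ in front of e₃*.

{}

⟦that thanked e₁₂⟧ = {x : ⟨x, e₁₂⟩ ∈ ⟦thanked⟧} = {e₂, e₃, e₄, e₅, e₇, e₈, e₉, e₁₀}
⟦behind e₈⟧ = {x : ⟨x, e₈⟩ ∈ ⟦behind⟧} = {e₁, e₂, e₃, e₅, e₆, e₈, e₉, e₁₀, e₁₁}
⟦in front of e₃⟧ = {x : ⟨x, e₃⟩ ∈ ⟦in front of⟧} = {e₁, e₃, e₈, e₉, e₁₁, e₁₂}
⟦teacher⟧ = {e₁, e₂, e₄, e₅, e₆, e₇, e₁₀, e₁₁, e₁₂}
… ∩ ⟦that thanked e₁₂⟧ = {e₁, e₂, e₄, e₅, e₆, e₇, e₁₀, e₁₁, e₁₂} ∩ {e₂, e₃, e₄, e₅, e₇, e₈, e₉, e₁₀} = {e₂, e₄, e₅, e₇, e₁₀}
… ∩ ⟦behind e₈⟧ = {e₂, e₄, e₅, e₇, e₁₀} ∩ {e₁, e₂, e₃, e₅, e₆, e₈, e₉, e₁₀, e₁₁} = {e₂, e₅, e₁₀}
… ∩ ⟦in front of e₃⟧ = {e₂, e₅, e₁₀} ∩ {e₁, e₃, e₈, e₉, e₁₁, e₁₂} = ∅
… ∩ ⟦purple⟧ = ∅ ∩ {e₃, e₄, e₅, e₆, e₇, e₉} = ∅
So ⟦purple teacher that thanked e₁₂ behind e₈ in front of e₃⟧ = {}.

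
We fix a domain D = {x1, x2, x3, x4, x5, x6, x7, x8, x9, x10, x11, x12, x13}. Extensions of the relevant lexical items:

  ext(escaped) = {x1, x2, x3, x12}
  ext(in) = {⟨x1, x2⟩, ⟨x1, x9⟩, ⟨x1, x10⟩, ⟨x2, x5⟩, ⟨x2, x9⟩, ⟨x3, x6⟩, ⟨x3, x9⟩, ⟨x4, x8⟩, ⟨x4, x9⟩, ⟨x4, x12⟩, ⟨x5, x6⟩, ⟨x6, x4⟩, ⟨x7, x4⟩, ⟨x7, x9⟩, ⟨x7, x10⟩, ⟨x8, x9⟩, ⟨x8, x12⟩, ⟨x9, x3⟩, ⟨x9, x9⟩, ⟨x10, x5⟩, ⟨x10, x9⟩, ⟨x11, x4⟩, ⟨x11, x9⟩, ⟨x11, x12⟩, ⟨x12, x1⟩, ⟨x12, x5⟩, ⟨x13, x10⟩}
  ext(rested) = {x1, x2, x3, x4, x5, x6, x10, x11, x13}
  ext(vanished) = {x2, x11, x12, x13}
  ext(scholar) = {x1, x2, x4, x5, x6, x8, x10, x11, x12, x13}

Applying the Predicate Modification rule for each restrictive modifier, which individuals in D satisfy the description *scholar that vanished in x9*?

⟦that vanished⟧ = ⟦vanished⟧ = {x2, x11, x12, x13}
⟦in x9⟧ = {x : ⟨x, x9⟩ ∈ ⟦in⟧} = {x1, x2, x3, x4, x7, x8, x9, x10, x11}
⟦scholar⟧ = {x1, x2, x4, x5, x6, x8, x10, x11, x12, x13}
… ∩ ⟦that vanished⟧ = {x1, x2, x4, x5, x6, x8, x10, x11, x12, x13} ∩ {x2, x11, x12, x13} = {x2, x11, x12, x13}
… ∩ ⟦in x9⟧ = {x2, x11, x12, x13} ∩ {x1, x2, x3, x4, x7, x8, x9, x10, x11} = {x2, x11}
So ⟦scholar that vanished in x9⟧ = {x2, x11}.

{x2, x11}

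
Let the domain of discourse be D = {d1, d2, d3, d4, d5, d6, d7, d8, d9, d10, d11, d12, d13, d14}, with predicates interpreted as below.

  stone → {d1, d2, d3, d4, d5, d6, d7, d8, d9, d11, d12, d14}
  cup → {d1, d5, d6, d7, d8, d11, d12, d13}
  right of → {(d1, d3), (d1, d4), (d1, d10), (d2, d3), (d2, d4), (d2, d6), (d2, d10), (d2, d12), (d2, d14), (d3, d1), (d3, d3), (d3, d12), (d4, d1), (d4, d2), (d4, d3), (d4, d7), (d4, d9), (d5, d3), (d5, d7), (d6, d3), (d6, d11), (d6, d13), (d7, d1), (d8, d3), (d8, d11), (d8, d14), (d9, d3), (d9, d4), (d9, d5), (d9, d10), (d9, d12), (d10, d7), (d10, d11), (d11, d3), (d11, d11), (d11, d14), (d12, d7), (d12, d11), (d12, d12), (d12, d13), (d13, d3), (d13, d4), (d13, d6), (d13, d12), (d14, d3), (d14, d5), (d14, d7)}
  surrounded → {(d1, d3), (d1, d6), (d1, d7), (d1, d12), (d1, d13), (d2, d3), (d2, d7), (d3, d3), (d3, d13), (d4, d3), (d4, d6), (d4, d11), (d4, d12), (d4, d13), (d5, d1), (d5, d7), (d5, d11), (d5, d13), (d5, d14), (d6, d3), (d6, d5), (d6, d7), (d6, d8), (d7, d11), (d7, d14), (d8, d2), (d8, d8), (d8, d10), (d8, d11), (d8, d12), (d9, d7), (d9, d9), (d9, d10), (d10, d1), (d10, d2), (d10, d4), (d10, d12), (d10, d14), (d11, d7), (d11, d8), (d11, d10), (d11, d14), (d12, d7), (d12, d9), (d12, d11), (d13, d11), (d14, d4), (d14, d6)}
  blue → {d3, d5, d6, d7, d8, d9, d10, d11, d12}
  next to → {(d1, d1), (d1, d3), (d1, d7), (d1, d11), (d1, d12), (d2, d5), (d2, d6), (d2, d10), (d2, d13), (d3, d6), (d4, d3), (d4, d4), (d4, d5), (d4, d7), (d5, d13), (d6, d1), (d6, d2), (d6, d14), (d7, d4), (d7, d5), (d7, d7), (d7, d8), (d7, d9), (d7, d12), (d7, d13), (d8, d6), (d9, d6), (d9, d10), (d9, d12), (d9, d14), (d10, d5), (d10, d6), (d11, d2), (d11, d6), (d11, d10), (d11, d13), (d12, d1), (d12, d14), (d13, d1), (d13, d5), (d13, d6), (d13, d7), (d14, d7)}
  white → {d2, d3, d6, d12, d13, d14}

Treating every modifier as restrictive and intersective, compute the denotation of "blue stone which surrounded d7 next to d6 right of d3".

⟦which surrounded d7⟧ = {x : ⟨x, d7⟩ ∈ ⟦surrounded⟧} = {d1, d2, d5, d6, d9, d11, d12}
⟦next to d6⟧ = {x : ⟨x, d6⟩ ∈ ⟦next to⟧} = {d2, d3, d8, d9, d10, d11, d13}
⟦right of d3⟧ = {x : ⟨x, d3⟩ ∈ ⟦right of⟧} = {d1, d2, d3, d4, d5, d6, d8, d9, d11, d13, d14}
⟦stone⟧ = {d1, d2, d3, d4, d5, d6, d7, d8, d9, d11, d12, d14}
… ∩ ⟦which surrounded d7⟧ = {d1, d2, d3, d4, d5, d6, d7, d8, d9, d11, d12, d14} ∩ {d1, d2, d5, d6, d9, d11, d12} = {d1, d2, d5, d6, d9, d11, d12}
… ∩ ⟦next to d6⟧ = {d1, d2, d5, d6, d9, d11, d12} ∩ {d2, d3, d8, d9, d10, d11, d13} = {d2, d9, d11}
… ∩ ⟦right of d3⟧ = {d2, d9, d11} ∩ {d1, d2, d3, d4, d5, d6, d8, d9, d11, d13, d14} = {d2, d9, d11}
… ∩ ⟦blue⟧ = {d2, d9, d11} ∩ {d3, d5, d6, d7, d8, d9, d10, d11, d12} = {d9, d11}
So ⟦blue stone which surrounded d7 next to d6 right of d3⟧ = {d9, d11}.

{d9, d11}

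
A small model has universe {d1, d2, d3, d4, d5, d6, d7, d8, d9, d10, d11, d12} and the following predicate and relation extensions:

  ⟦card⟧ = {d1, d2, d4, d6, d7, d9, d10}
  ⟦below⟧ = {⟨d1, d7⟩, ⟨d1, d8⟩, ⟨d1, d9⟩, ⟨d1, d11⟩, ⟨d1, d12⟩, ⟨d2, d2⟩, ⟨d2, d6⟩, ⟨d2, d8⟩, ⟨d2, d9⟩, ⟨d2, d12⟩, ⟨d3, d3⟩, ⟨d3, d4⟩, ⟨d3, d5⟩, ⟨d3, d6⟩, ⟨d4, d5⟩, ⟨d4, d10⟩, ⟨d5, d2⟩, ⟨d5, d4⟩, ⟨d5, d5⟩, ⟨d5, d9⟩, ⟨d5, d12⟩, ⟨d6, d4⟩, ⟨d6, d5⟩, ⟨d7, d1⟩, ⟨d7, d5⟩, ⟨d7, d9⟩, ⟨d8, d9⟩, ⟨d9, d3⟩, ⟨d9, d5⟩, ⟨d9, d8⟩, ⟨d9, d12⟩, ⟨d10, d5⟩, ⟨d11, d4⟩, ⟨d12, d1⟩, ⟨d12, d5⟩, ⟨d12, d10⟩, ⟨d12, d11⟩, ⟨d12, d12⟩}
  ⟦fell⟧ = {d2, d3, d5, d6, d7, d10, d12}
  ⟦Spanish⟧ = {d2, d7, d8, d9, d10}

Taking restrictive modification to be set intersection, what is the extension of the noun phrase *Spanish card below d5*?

{d7, d9, d10}

⟦below d5⟧ = {x : ⟨x, d5⟩ ∈ ⟦below⟧} = {d3, d4, d5, d6, d7, d9, d10, d12}
⟦card⟧ = {d1, d2, d4, d6, d7, d9, d10}
… ∩ ⟦below d5⟧ = {d1, d2, d4, d6, d7, d9, d10} ∩ {d3, d4, d5, d6, d7, d9, d10, d12} = {d4, d6, d7, d9, d10}
… ∩ ⟦Spanish⟧ = {d4, d6, d7, d9, d10} ∩ {d2, d7, d8, d9, d10} = {d7, d9, d10}
So ⟦Spanish card below d5⟧ = {d7, d9, d10}.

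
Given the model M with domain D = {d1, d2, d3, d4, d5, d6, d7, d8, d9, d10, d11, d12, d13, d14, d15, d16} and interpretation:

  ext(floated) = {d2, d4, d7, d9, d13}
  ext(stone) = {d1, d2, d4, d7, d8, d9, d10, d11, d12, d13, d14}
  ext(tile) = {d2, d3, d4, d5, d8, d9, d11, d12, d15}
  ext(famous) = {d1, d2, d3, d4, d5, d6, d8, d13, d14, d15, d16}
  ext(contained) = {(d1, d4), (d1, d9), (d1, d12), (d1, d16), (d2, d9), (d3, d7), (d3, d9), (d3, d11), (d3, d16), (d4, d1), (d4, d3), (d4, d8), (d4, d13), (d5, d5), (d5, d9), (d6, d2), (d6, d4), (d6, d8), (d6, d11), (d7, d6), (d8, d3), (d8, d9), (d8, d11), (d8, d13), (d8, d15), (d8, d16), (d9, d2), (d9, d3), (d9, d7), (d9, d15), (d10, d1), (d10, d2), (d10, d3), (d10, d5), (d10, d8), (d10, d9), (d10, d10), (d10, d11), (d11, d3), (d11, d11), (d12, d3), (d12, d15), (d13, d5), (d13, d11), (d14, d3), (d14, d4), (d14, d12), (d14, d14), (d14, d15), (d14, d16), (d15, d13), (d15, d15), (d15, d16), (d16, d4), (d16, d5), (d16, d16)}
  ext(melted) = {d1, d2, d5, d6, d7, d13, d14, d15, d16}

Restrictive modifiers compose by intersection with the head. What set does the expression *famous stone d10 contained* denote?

⟦d10 contained⟧ = {x : ⟨d10, x⟩ ∈ ⟦contained⟧} = {d1, d2, d3, d5, d8, d9, d10, d11}
⟦stone⟧ = {d1, d2, d4, d7, d8, d9, d10, d11, d12, d13, d14}
… ∩ ⟦d10 contained⟧ = {d1, d2, d4, d7, d8, d9, d10, d11, d12, d13, d14} ∩ {d1, d2, d3, d5, d8, d9, d10, d11} = {d1, d2, d8, d9, d10, d11}
… ∩ ⟦famous⟧ = {d1, d2, d8, d9, d10, d11} ∩ {d1, d2, d3, d4, d5, d6, d8, d13, d14, d15, d16} = {d1, d2, d8}
So ⟦famous stone d10 contained⟧ = {d1, d2, d8}.

{d1, d2, d8}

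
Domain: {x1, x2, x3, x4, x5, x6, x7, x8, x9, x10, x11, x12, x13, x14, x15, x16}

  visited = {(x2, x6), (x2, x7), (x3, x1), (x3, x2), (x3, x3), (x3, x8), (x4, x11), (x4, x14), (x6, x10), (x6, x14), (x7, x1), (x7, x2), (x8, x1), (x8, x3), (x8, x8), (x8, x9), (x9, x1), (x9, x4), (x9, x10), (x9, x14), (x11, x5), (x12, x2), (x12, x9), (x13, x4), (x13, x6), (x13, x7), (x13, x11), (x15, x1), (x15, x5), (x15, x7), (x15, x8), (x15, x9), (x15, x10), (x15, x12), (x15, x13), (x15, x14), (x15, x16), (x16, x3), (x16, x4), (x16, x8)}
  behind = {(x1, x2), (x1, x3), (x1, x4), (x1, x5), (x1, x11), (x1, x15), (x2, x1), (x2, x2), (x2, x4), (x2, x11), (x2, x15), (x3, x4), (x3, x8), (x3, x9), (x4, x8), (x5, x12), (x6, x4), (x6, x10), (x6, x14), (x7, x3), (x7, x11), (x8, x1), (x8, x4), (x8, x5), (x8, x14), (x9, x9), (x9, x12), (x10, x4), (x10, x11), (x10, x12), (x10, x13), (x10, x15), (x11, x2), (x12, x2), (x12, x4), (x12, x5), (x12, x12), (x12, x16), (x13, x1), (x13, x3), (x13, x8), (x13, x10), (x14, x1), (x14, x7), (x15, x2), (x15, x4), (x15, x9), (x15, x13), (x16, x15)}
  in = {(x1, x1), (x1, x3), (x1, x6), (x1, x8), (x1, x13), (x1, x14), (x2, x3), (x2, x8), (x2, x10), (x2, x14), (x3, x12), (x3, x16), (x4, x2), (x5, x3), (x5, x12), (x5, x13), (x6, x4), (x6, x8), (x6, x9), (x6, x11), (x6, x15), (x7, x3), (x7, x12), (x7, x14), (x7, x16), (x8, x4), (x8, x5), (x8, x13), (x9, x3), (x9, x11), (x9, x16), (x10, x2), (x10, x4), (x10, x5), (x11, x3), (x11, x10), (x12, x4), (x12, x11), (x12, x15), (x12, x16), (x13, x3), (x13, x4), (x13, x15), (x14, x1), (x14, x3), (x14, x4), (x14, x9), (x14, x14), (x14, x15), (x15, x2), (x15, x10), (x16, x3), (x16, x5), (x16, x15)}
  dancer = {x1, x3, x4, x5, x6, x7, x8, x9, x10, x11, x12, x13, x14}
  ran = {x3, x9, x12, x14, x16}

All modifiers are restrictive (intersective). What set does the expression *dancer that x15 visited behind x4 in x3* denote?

{x1}

⟦that x15 visited⟧ = {x : ⟨x15, x⟩ ∈ ⟦visited⟧} = {x1, x5, x7, x8, x9, x10, x12, x13, x14, x16}
⟦behind x4⟧ = {x : ⟨x, x4⟩ ∈ ⟦behind⟧} = {x1, x2, x3, x6, x8, x10, x12, x15}
⟦in x3⟧ = {x : ⟨x, x3⟩ ∈ ⟦in⟧} = {x1, x2, x5, x7, x9, x11, x13, x14, x16}
⟦dancer⟧ = {x1, x3, x4, x5, x6, x7, x8, x9, x10, x11, x12, x13, x14}
… ∩ ⟦that x15 visited⟧ = {x1, x3, x4, x5, x6, x7, x8, x9, x10, x11, x12, x13, x14} ∩ {x1, x5, x7, x8, x9, x10, x12, x13, x14, x16} = {x1, x5, x7, x8, x9, x10, x12, x13, x14}
… ∩ ⟦behind x4⟧ = {x1, x5, x7, x8, x9, x10, x12, x13, x14} ∩ {x1, x2, x3, x6, x8, x10, x12, x15} = {x1, x8, x10, x12}
… ∩ ⟦in x3⟧ = {x1, x8, x10, x12} ∩ {x1, x2, x5, x7, x9, x11, x13, x14, x16} = {x1}
So ⟦dancer that x15 visited behind x4 in x3⟧ = {x1}.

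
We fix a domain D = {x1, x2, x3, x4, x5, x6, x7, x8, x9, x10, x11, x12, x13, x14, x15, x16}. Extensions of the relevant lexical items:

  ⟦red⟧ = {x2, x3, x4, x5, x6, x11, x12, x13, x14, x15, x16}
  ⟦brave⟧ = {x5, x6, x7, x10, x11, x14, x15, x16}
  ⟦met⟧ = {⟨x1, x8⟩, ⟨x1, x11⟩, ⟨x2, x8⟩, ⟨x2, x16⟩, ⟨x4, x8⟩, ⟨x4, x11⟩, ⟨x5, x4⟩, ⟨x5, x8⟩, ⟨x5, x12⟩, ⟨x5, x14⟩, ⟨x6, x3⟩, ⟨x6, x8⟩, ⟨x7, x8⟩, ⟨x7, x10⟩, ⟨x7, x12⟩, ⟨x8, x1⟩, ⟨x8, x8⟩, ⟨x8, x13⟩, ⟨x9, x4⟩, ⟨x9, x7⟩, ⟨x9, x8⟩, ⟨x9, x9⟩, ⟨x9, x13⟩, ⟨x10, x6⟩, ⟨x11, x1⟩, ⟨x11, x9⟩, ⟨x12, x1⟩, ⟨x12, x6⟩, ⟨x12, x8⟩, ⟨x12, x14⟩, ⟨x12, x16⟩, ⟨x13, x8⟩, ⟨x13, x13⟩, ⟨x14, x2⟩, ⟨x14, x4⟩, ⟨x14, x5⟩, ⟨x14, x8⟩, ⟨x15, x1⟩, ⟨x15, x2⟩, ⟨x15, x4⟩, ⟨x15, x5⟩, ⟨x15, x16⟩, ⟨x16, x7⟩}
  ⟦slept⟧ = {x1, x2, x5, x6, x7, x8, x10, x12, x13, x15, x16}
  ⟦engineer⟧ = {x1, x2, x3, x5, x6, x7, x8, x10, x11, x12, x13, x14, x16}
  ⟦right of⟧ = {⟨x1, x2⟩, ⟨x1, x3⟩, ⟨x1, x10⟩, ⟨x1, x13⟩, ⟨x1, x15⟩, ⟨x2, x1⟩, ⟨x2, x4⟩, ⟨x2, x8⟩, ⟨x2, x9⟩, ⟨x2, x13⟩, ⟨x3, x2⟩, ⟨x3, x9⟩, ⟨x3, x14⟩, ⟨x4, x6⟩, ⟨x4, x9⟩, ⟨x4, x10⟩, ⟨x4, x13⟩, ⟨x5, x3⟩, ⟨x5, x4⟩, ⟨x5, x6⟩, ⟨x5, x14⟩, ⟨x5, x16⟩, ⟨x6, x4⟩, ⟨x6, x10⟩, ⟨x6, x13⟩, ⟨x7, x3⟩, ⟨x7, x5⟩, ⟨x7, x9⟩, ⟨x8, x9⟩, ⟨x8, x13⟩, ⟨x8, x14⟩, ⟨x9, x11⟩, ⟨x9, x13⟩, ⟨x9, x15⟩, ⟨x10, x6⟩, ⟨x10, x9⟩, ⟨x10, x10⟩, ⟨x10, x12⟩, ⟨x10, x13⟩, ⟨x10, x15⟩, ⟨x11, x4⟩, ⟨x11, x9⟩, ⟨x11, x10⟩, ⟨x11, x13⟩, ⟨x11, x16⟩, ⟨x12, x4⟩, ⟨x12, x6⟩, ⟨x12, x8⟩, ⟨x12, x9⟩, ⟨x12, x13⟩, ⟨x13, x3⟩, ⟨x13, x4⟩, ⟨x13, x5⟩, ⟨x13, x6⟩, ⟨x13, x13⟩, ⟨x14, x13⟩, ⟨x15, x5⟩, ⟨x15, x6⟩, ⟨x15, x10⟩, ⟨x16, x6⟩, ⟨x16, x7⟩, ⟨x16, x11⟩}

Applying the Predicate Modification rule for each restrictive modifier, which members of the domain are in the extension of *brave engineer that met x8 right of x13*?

⟦that met x8⟧ = {x : ⟨x, x8⟩ ∈ ⟦met⟧} = {x1, x2, x4, x5, x6, x7, x8, x9, x12, x13, x14}
⟦right of x13⟧ = {x : ⟨x, x13⟩ ∈ ⟦right of⟧} = {x1, x2, x4, x6, x8, x9, x10, x11, x12, x13, x14}
⟦engineer⟧ = {x1, x2, x3, x5, x6, x7, x8, x10, x11, x12, x13, x14, x16}
… ∩ ⟦that met x8⟧ = {x1, x2, x3, x5, x6, x7, x8, x10, x11, x12, x13, x14, x16} ∩ {x1, x2, x4, x5, x6, x7, x8, x9, x12, x13, x14} = {x1, x2, x5, x6, x7, x8, x12, x13, x14}
… ∩ ⟦right of x13⟧ = {x1, x2, x5, x6, x7, x8, x12, x13, x14} ∩ {x1, x2, x4, x6, x8, x9, x10, x11, x12, x13, x14} = {x1, x2, x6, x8, x12, x13, x14}
… ∩ ⟦brave⟧ = {x1, x2, x6, x8, x12, x13, x14} ∩ {x5, x6, x7, x10, x11, x14, x15, x16} = {x6, x14}
So ⟦brave engineer that met x8 right of x13⟧ = {x6, x14}.

{x6, x14}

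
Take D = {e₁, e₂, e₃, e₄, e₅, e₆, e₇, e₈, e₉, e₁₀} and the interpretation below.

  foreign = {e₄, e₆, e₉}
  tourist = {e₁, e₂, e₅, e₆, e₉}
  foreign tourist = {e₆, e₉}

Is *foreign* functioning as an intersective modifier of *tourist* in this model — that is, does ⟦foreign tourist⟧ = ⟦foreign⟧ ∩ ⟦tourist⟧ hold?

⟦foreign⟧ ∩ ⟦tourist⟧ = {e₄, e₆, e₉} ∩ {e₁, e₂, e₅, e₆, e₉} = {e₆, e₉}
Observed ⟦foreign tourist⟧ = {e₆, e₉}.
These coincide, so the modifier is intersective here.

yes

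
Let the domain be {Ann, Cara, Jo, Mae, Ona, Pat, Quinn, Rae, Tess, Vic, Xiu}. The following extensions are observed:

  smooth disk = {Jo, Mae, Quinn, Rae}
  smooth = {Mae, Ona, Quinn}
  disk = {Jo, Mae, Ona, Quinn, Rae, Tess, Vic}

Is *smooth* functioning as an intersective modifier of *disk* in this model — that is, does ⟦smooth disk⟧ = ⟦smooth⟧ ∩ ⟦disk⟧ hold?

⟦smooth⟧ ∩ ⟦disk⟧ = {Mae, Ona, Quinn} ∩ {Jo, Mae, Ona, Quinn, Rae, Tess, Vic} = {Mae, Ona, Quinn}
Observed ⟦smooth disk⟧ = {Jo, Mae, Quinn, Rae}.
These differ, so the modifier is not intersective in this model.

no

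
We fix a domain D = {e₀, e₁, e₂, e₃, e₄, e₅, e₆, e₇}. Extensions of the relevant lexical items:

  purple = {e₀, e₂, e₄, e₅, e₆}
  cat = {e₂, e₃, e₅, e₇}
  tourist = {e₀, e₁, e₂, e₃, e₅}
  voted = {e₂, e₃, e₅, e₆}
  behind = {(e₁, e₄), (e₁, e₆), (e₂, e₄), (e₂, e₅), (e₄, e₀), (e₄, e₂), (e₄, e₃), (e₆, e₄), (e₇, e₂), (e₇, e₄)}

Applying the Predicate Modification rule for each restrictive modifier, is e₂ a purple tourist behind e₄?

yes

⟦behind e₄⟧ = {x : ⟨x, e₄⟩ ∈ ⟦behind⟧} = {e₁, e₂, e₆, e₇}
⟦tourist⟧ = {e₀, e₁, e₂, e₃, e₅}
… ∩ ⟦behind e₄⟧ = {e₀, e₁, e₂, e₃, e₅} ∩ {e₁, e₂, e₆, e₇} = {e₁, e₂}
… ∩ ⟦purple⟧ = {e₁, e₂} ∩ {e₀, e₂, e₄, e₅, e₆} = {e₂}
⟦purple tourist behind e₄⟧ = {e₂}; e₂ ∈ this set.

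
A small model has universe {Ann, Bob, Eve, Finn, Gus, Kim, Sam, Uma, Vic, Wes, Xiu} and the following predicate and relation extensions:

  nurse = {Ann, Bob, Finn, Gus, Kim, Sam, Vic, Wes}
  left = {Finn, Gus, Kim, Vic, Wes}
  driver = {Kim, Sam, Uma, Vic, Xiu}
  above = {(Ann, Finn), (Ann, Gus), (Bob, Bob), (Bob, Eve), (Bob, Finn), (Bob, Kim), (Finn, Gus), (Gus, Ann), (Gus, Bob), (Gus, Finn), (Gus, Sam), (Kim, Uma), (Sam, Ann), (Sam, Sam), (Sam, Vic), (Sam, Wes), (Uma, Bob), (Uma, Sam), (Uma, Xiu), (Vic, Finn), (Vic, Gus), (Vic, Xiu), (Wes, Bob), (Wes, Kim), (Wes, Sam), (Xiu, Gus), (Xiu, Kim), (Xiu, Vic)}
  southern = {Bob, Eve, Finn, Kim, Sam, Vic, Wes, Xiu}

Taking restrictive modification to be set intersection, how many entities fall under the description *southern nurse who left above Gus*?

2

⟦who left⟧ = ⟦left⟧ = {Finn, Gus, Kim, Vic, Wes}
⟦above Gus⟧ = {x : ⟨x, Gus⟩ ∈ ⟦above⟧} = {Ann, Finn, Vic, Xiu}
⟦nurse⟧ = {Ann, Bob, Finn, Gus, Kim, Sam, Vic, Wes}
… ∩ ⟦who left⟧ = {Ann, Bob, Finn, Gus, Kim, Sam, Vic, Wes} ∩ {Finn, Gus, Kim, Vic, Wes} = {Finn, Gus, Kim, Vic, Wes}
… ∩ ⟦above Gus⟧ = {Finn, Gus, Kim, Vic, Wes} ∩ {Ann, Finn, Vic, Xiu} = {Finn, Vic}
… ∩ ⟦southern⟧ = {Finn, Vic} ∩ {Bob, Eve, Finn, Kim, Sam, Vic, Wes, Xiu} = {Finn, Vic}
⟦southern nurse who left above Gus⟧ = {Finn, Vic}, so the cardinality is 2.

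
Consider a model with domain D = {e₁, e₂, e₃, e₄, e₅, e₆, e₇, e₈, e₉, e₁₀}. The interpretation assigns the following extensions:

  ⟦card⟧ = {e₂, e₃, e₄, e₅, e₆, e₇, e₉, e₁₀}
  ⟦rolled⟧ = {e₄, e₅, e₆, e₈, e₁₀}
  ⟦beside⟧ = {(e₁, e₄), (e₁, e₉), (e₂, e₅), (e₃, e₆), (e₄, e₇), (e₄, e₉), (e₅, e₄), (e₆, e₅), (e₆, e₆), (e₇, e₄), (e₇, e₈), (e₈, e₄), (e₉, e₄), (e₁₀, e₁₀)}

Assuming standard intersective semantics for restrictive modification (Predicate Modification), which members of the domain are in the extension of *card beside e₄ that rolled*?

{e₅}

⟦beside e₄⟧ = {x : ⟨x, e₄⟩ ∈ ⟦beside⟧} = {e₁, e₅, e₇, e₈, e₉}
⟦that rolled⟧ = ⟦rolled⟧ = {e₄, e₅, e₆, e₈, e₁₀}
⟦card⟧ = {e₂, e₃, e₄, e₅, e₆, e₇, e₉, e₁₀}
… ∩ ⟦beside e₄⟧ = {e₂, e₃, e₄, e₅, e₆, e₇, e₉, e₁₀} ∩ {e₁, e₅, e₇, e₈, e₉} = {e₅, e₇, e₉}
… ∩ ⟦that rolled⟧ = {e₅, e₇, e₉} ∩ {e₄, e₅, e₆, e₈, e₁₀} = {e₅}
So ⟦card beside e₄ that rolled⟧ = {e₅}.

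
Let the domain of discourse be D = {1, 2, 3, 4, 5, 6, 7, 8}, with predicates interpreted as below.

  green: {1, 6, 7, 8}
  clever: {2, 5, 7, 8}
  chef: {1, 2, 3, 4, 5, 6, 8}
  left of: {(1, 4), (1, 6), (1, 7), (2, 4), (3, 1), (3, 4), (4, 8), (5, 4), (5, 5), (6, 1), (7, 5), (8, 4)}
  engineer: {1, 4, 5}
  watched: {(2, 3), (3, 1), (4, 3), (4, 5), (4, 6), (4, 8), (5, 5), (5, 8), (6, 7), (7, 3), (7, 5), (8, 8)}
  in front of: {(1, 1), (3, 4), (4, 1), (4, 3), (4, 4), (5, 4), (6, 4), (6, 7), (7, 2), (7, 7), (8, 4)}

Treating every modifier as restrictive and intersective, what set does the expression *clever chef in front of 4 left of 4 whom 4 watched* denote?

⟦in front of 4⟧ = {x : ⟨x, 4⟩ ∈ ⟦in front of⟧} = {3, 4, 5, 6, 8}
⟦left of 4⟧ = {x : ⟨x, 4⟩ ∈ ⟦left of⟧} = {1, 2, 3, 5, 8}
⟦whom 4 watched⟧ = {x : ⟨4, x⟩ ∈ ⟦watched⟧} = {3, 5, 6, 8}
⟦chef⟧ = {1, 2, 3, 4, 5, 6, 8}
… ∩ ⟦in front of 4⟧ = {1, 2, 3, 4, 5, 6, 8} ∩ {3, 4, 5, 6, 8} = {3, 4, 5, 6, 8}
… ∩ ⟦left of 4⟧ = {3, 4, 5, 6, 8} ∩ {1, 2, 3, 5, 8} = {3, 5, 8}
… ∩ ⟦whom 4 watched⟧ = {3, 5, 8} ∩ {3, 5, 6, 8} = {3, 5, 8}
… ∩ ⟦clever⟧ = {3, 5, 8} ∩ {2, 5, 7, 8} = {5, 8}
So ⟦clever chef in front of 4 left of 4 whom 4 watched⟧ = {5, 8}.

{5, 8}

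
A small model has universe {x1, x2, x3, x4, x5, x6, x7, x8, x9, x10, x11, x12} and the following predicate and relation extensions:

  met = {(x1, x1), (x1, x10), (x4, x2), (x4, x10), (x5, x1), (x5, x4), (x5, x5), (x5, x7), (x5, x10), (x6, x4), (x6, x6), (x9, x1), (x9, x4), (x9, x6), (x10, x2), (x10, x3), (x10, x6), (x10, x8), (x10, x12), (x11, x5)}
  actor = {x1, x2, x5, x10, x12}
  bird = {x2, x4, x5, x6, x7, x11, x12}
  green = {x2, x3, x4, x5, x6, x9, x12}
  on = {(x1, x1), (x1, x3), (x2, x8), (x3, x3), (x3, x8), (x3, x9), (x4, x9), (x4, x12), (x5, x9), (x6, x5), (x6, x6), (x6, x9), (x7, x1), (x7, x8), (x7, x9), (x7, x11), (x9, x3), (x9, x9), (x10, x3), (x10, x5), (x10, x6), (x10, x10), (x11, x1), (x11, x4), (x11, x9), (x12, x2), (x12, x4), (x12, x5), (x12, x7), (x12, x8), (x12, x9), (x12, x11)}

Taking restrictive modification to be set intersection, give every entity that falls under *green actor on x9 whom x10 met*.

⟦on x9⟧ = {x : ⟨x, x9⟩ ∈ ⟦on⟧} = {x3, x4, x5, x6, x7, x9, x11, x12}
⟦whom x10 met⟧ = {x : ⟨x10, x⟩ ∈ ⟦met⟧} = {x2, x3, x6, x8, x12}
⟦actor⟧ = {x1, x2, x5, x10, x12}
… ∩ ⟦on x9⟧ = {x1, x2, x5, x10, x12} ∩ {x3, x4, x5, x6, x7, x9, x11, x12} = {x5, x12}
… ∩ ⟦whom x10 met⟧ = {x5, x12} ∩ {x2, x3, x6, x8, x12} = {x12}
… ∩ ⟦green⟧ = {x12} ∩ {x2, x3, x4, x5, x6, x9, x12} = {x12}
So ⟦green actor on x9 whom x10 met⟧ = {x12}.

{x12}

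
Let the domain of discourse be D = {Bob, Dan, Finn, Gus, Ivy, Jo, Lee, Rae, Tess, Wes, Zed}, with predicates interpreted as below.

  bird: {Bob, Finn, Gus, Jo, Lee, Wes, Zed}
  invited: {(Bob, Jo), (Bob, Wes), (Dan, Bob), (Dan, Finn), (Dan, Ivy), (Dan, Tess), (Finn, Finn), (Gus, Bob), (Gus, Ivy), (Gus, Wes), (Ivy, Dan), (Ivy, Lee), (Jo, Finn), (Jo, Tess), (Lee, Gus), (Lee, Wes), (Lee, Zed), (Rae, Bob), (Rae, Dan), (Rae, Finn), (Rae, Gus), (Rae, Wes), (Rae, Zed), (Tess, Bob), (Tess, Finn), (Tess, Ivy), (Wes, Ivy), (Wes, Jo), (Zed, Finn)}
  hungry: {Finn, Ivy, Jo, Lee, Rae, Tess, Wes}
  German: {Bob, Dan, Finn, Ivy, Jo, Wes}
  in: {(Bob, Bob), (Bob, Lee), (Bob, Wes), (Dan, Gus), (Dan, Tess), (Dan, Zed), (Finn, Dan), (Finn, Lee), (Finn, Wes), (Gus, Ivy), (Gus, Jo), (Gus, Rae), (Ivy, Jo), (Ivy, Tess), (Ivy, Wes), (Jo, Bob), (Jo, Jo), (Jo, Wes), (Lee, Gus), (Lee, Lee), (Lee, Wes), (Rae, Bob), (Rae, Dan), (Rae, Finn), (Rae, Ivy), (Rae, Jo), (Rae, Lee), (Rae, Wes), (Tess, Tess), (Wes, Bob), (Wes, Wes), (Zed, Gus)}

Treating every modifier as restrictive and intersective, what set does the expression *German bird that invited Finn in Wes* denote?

{Finn, Jo}

⟦that invited Finn⟧ = {x : ⟨x, Finn⟩ ∈ ⟦invited⟧} = {Dan, Finn, Jo, Rae, Tess, Zed}
⟦in Wes⟧ = {x : ⟨x, Wes⟩ ∈ ⟦in⟧} = {Bob, Finn, Ivy, Jo, Lee, Rae, Wes}
⟦bird⟧ = {Bob, Finn, Gus, Jo, Lee, Wes, Zed}
… ∩ ⟦that invited Finn⟧ = {Bob, Finn, Gus, Jo, Lee, Wes, Zed} ∩ {Dan, Finn, Jo, Rae, Tess, Zed} = {Finn, Jo, Zed}
… ∩ ⟦in Wes⟧ = {Finn, Jo, Zed} ∩ {Bob, Finn, Ivy, Jo, Lee, Rae, Wes} = {Finn, Jo}
… ∩ ⟦German⟧ = {Finn, Jo} ∩ {Bob, Dan, Finn, Ivy, Jo, Wes} = {Finn, Jo}
So ⟦German bird that invited Finn in Wes⟧ = {Finn, Jo}.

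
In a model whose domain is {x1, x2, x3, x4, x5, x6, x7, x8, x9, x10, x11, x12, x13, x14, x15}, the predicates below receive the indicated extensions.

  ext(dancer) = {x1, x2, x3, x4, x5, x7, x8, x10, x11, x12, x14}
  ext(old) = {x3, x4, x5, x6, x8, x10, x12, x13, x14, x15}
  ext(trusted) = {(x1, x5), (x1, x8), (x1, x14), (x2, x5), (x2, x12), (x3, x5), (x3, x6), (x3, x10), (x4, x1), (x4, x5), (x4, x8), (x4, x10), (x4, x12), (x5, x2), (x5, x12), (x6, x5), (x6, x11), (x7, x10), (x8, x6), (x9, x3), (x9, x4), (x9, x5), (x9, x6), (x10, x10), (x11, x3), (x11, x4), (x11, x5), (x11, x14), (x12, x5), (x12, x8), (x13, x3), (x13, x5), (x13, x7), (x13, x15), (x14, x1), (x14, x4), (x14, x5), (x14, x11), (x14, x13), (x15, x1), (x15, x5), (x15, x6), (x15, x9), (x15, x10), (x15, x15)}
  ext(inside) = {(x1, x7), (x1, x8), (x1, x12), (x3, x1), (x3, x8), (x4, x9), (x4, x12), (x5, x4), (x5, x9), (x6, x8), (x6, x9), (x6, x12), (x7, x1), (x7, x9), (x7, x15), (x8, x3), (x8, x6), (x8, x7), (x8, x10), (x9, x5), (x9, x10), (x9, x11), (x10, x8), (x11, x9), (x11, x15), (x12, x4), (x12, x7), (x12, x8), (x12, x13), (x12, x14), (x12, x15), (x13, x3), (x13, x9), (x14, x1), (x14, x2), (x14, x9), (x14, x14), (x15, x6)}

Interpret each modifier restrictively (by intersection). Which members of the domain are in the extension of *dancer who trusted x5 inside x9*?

{x4, x11, x14}

⟦who trusted x5⟧ = {x : ⟨x, x5⟩ ∈ ⟦trusted⟧} = {x1, x2, x3, x4, x6, x9, x11, x12, x13, x14, x15}
⟦inside x9⟧ = {x : ⟨x, x9⟩ ∈ ⟦inside⟧} = {x4, x5, x6, x7, x11, x13, x14}
⟦dancer⟧ = {x1, x2, x3, x4, x5, x7, x8, x10, x11, x12, x14}
… ∩ ⟦who trusted x5⟧ = {x1, x2, x3, x4, x5, x7, x8, x10, x11, x12, x14} ∩ {x1, x2, x3, x4, x6, x9, x11, x12, x13, x14, x15} = {x1, x2, x3, x4, x11, x12, x14}
… ∩ ⟦inside x9⟧ = {x1, x2, x3, x4, x11, x12, x14} ∩ {x4, x5, x6, x7, x11, x13, x14} = {x4, x11, x14}
So ⟦dancer who trusted x5 inside x9⟧ = {x4, x11, x14}.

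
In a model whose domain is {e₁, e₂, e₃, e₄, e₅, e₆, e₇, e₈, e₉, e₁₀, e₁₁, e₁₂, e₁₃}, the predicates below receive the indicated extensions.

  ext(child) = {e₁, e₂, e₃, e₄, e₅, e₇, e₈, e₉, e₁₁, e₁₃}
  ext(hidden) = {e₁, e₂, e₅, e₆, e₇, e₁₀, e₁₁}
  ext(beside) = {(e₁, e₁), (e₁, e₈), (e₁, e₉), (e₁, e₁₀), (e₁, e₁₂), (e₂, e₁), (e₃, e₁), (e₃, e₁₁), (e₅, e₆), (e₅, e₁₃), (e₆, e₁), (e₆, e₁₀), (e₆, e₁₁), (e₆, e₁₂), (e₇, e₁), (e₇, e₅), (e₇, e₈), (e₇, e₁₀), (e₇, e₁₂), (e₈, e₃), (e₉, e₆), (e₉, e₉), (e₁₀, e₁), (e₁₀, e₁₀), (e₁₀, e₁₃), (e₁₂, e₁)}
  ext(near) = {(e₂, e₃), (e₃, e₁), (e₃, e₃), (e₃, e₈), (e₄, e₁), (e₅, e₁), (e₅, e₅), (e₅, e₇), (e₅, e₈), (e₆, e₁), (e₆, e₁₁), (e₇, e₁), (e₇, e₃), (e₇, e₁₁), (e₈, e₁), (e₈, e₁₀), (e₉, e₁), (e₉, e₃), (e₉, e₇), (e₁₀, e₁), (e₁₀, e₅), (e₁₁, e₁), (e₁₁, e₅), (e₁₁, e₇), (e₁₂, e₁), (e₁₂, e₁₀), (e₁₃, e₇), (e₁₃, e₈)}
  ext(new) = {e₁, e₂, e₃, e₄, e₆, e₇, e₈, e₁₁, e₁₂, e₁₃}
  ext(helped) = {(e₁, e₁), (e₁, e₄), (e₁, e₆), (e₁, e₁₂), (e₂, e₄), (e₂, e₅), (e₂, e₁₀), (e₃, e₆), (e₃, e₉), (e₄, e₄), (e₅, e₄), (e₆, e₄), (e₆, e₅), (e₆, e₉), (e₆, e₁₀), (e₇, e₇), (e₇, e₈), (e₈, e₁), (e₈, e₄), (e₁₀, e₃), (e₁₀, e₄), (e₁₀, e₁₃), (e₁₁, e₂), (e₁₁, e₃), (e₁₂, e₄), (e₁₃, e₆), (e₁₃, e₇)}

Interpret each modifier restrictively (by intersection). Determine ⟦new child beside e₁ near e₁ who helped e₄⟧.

⟦beside e₁⟧ = {x : ⟨x, e₁⟩ ∈ ⟦beside⟧} = {e₁, e₂, e₃, e₆, e₇, e₁₀, e₁₂}
⟦near e₁⟧ = {x : ⟨x, e₁⟩ ∈ ⟦near⟧} = {e₃, e₄, e₅, e₆, e₇, e₈, e₉, e₁₀, e₁₁, e₁₂}
⟦who helped e₄⟧ = {x : ⟨x, e₄⟩ ∈ ⟦helped⟧} = {e₁, e₂, e₄, e₅, e₆, e₈, e₁₀, e₁₂}
⟦child⟧ = {e₁, e₂, e₃, e₄, e₅, e₇, e₈, e₉, e₁₁, e₁₃}
… ∩ ⟦beside e₁⟧ = {e₁, e₂, e₃, e₄, e₅, e₇, e₈, e₉, e₁₁, e₁₃} ∩ {e₁, e₂, e₃, e₆, e₇, e₁₀, e₁₂} = {e₁, e₂, e₃, e₇}
… ∩ ⟦near e₁⟧ = {e₁, e₂, e₃, e₇} ∩ {e₃, e₄, e₅, e₆, e₇, e₈, e₉, e₁₀, e₁₁, e₁₂} = {e₃, e₇}
… ∩ ⟦who helped e₄⟧ = {e₃, e₇} ∩ {e₁, e₂, e₄, e₅, e₆, e₈, e₁₀, e₁₂} = ∅
… ∩ ⟦new⟧ = ∅ ∩ {e₁, e₂, e₃, e₄, e₆, e₇, e₈, e₁₁, e₁₂, e₁₃} = ∅
So ⟦new child beside e₁ near e₁ who helped e₄⟧ = { }.

{ }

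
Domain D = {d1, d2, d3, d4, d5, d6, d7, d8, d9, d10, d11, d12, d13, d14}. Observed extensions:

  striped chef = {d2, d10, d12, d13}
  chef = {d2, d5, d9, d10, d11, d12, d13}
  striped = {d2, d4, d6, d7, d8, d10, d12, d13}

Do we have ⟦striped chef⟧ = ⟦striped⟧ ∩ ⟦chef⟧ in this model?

yes

⟦striped⟧ ∩ ⟦chef⟧ = {d2, d4, d6, d7, d8, d10, d12, d13} ∩ {d2, d5, d9, d10, d11, d12, d13} = {d2, d10, d12, d13}
Observed ⟦striped chef⟧ = {d2, d10, d12, d13}.
These coincide, so the modifier is intersective here.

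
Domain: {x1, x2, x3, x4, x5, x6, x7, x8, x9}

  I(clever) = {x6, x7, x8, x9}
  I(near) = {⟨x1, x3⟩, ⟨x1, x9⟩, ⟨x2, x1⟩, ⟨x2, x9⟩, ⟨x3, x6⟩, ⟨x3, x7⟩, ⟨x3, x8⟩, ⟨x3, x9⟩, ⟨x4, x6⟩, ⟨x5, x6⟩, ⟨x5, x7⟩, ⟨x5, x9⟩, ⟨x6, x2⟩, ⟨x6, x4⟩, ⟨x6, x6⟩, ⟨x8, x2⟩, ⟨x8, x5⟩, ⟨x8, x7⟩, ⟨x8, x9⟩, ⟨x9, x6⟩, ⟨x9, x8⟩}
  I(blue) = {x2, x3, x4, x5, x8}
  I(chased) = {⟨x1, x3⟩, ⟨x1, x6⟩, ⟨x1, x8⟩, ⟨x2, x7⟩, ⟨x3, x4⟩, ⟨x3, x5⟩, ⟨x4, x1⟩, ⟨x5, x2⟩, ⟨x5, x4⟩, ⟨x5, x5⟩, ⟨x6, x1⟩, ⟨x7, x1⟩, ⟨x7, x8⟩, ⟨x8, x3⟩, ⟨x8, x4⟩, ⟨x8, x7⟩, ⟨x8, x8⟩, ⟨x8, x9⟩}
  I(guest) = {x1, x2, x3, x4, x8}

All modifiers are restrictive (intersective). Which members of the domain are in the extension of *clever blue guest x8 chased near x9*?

⟦x8 chased⟧ = {x : ⟨x8, x⟩ ∈ ⟦chased⟧} = {x3, x4, x7, x8, x9}
⟦near x9⟧ = {x : ⟨x, x9⟩ ∈ ⟦near⟧} = {x1, x2, x3, x5, x8}
⟦guest⟧ = {x1, x2, x3, x4, x8}
… ∩ ⟦x8 chased⟧ = {x1, x2, x3, x4, x8} ∩ {x3, x4, x7, x8, x9} = {x3, x4, x8}
… ∩ ⟦near x9⟧ = {x3, x4, x8} ∩ {x1, x2, x3, x5, x8} = {x3, x8}
… ∩ ⟦clever⟧ = {x3, x8} ∩ {x6, x7, x8, x9} = {x8}
… ∩ ⟦blue⟧ = {x8} ∩ {x2, x3, x4, x5, x8} = {x8}
So ⟦clever blue guest x8 chased near x9⟧ = {x8}.

{x8}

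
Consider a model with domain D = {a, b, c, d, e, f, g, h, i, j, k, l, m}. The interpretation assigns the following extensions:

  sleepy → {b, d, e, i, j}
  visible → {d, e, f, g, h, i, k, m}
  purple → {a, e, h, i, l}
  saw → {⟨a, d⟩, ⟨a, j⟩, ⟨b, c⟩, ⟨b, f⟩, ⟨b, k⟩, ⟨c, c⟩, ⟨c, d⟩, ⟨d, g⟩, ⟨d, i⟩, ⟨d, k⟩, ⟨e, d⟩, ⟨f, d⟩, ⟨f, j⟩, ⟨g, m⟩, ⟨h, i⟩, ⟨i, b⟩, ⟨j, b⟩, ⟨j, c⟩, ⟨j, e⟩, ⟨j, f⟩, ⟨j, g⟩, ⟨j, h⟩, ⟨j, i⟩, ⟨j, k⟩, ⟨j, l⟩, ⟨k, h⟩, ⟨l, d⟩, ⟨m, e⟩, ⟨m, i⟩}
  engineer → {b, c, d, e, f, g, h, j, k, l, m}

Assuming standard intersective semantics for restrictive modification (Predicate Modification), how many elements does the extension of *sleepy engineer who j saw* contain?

⟦who j saw⟧ = {x : ⟨j, x⟩ ∈ ⟦saw⟧} = {b, c, e, f, g, h, i, k, l}
⟦engineer⟧ = {b, c, d, e, f, g, h, j, k, l, m}
… ∩ ⟦who j saw⟧ = {b, c, d, e, f, g, h, j, k, l, m} ∩ {b, c, e, f, g, h, i, k, l} = {b, c, e, f, g, h, k, l}
… ∩ ⟦sleepy⟧ = {b, c, e, f, g, h, k, l} ∩ {b, d, e, i, j} = {b, e}
⟦sleepy engineer who j saw⟧ = {b, e}, so the cardinality is 2.

2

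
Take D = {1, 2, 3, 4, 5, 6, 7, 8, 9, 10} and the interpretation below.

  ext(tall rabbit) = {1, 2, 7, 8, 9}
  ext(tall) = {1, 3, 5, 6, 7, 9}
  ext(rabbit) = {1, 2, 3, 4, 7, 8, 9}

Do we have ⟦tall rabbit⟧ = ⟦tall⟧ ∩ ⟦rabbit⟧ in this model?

no

⟦tall⟧ ∩ ⟦rabbit⟧ = {1, 3, 5, 6, 7, 9} ∩ {1, 2, 3, 4, 7, 8, 9} = {1, 3, 7, 9}
Observed ⟦tall rabbit⟧ = {1, 2, 7, 8, 9}.
These differ, so the modifier is not intersective in this model.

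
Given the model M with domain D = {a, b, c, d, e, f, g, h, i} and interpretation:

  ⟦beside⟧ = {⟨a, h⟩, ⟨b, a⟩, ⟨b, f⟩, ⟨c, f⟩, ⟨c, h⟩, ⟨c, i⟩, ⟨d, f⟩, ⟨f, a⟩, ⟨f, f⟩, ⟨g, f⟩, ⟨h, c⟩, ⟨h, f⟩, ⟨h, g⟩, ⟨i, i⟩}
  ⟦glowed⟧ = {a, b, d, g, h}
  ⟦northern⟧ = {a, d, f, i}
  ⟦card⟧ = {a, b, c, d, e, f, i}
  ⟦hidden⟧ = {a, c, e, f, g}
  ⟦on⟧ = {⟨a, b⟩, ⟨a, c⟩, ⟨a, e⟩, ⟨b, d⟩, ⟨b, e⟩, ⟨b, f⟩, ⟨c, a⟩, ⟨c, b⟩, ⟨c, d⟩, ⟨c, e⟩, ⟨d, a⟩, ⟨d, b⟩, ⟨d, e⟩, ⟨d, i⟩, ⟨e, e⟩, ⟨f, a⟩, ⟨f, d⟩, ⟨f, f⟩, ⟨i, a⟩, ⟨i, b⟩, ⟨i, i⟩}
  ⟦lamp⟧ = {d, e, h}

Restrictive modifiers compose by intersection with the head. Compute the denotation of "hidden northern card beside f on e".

{ }

⟦beside f⟧ = {x : ⟨x, f⟩ ∈ ⟦beside⟧} = {b, c, d, f, g, h}
⟦on e⟧ = {x : ⟨x, e⟩ ∈ ⟦on⟧} = {a, b, c, d, e}
⟦card⟧ = {a, b, c, d, e, f, i}
… ∩ ⟦beside f⟧ = {a, b, c, d, e, f, i} ∩ {b, c, d, f, g, h} = {b, c, d, f}
… ∩ ⟦on e⟧ = {b, c, d, f} ∩ {a, b, c, d, e} = {b, c, d}
… ∩ ⟦hidden⟧ = {b, c, d} ∩ {a, c, e, f, g} = {c}
… ∩ ⟦northern⟧ = {c} ∩ {a, d, f, i} = ∅
So ⟦hidden northern card beside f on e⟧ = { }.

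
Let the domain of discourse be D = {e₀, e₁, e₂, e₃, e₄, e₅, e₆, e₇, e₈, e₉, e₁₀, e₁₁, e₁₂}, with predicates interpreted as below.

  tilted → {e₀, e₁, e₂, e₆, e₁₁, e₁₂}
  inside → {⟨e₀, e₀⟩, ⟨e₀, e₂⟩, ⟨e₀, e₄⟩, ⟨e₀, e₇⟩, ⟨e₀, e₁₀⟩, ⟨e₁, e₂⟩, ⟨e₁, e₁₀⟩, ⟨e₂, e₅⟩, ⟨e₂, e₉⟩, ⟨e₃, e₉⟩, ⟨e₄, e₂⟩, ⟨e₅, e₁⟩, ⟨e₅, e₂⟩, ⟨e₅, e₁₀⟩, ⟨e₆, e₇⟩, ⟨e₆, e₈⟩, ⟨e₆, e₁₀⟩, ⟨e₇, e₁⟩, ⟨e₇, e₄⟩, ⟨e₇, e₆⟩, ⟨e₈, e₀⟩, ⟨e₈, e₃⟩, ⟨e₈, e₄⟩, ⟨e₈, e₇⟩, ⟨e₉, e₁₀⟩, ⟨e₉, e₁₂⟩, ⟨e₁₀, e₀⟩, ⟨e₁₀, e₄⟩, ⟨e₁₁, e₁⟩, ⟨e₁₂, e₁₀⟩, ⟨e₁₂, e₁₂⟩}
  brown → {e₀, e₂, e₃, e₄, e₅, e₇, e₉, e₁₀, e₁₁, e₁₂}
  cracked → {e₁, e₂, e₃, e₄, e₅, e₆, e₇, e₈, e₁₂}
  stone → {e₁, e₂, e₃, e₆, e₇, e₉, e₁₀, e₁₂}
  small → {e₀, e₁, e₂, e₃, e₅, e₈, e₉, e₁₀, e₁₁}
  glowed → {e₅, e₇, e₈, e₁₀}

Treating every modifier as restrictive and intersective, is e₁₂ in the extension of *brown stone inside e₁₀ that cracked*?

yes

⟦inside e₁₀⟧ = {x : ⟨x, e₁₀⟩ ∈ ⟦inside⟧} = {e₀, e₁, e₅, e₆, e₉, e₁₂}
⟦that cracked⟧ = ⟦cracked⟧ = {e₁, e₂, e₃, e₄, e₅, e₆, e₇, e₈, e₁₂}
⟦stone⟧ = {e₁, e₂, e₃, e₆, e₇, e₉, e₁₀, e₁₂}
… ∩ ⟦inside e₁₀⟧ = {e₁, e₂, e₃, e₆, e₇, e₉, e₁₀, e₁₂} ∩ {e₀, e₁, e₅, e₆, e₉, e₁₂} = {e₁, e₆, e₉, e₁₂}
… ∩ ⟦that cracked⟧ = {e₁, e₆, e₉, e₁₂} ∩ {e₁, e₂, e₃, e₄, e₅, e₆, e₇, e₈, e₁₂} = {e₁, e₆, e₁₂}
… ∩ ⟦brown⟧ = {e₁, e₆, e₁₂} ∩ {e₀, e₂, e₃, e₄, e₅, e₇, e₉, e₁₀, e₁₁, e₁₂} = {e₁₂}
⟦brown stone inside e₁₀ that cracked⟧ = {e₁₂}; e₁₂ ∈ this set.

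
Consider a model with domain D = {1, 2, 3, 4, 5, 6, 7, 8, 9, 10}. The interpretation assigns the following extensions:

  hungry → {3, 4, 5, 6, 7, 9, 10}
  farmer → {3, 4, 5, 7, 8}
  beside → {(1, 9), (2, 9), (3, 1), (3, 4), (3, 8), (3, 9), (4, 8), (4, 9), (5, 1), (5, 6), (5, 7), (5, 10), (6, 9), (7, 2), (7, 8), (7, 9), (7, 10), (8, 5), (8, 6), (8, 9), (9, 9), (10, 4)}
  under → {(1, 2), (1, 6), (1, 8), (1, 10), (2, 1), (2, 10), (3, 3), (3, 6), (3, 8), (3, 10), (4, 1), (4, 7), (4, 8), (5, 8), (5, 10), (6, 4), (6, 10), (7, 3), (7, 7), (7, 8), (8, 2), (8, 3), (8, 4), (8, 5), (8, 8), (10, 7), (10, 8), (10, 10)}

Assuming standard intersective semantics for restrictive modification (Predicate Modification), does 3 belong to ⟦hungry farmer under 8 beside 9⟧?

⟦under 8⟧ = {x : ⟨x, 8⟩ ∈ ⟦under⟧} = {1, 3, 4, 5, 7, 8, 10}
⟦beside 9⟧ = {x : ⟨x, 9⟩ ∈ ⟦beside⟧} = {1, 2, 3, 4, 6, 7, 8, 9}
⟦farmer⟧ = {3, 4, 5, 7, 8}
… ∩ ⟦under 8⟧ = {3, 4, 5, 7, 8} ∩ {1, 3, 4, 5, 7, 8, 10} = {3, 4, 5, 7, 8}
… ∩ ⟦beside 9⟧ = {3, 4, 5, 7, 8} ∩ {1, 2, 3, 4, 6, 7, 8, 9} = {3, 4, 7, 8}
… ∩ ⟦hungry⟧ = {3, 4, 7, 8} ∩ {3, 4, 5, 6, 7, 9, 10} = {3, 4, 7}
⟦hungry farmer under 8 beside 9⟧ = {3, 4, 7}; 3 ∈ this set.

yes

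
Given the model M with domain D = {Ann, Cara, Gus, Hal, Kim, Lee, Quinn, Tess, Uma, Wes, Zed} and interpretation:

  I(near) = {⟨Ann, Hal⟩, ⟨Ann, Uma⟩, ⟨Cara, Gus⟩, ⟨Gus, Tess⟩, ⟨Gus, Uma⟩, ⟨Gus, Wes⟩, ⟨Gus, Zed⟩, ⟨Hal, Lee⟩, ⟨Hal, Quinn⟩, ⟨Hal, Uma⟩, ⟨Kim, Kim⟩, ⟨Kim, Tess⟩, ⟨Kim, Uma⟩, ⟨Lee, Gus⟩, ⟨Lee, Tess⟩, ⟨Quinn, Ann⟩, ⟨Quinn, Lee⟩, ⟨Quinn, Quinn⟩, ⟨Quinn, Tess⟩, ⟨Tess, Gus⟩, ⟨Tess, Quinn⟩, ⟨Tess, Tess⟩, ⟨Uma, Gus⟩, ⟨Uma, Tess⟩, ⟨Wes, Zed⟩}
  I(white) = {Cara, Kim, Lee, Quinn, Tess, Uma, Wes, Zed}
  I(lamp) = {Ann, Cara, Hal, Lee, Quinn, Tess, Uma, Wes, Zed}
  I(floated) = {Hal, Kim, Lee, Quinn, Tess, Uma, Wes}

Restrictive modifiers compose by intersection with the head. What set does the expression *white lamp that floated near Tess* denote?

{Lee, Quinn, Tess, Uma}

⟦that floated⟧ = ⟦floated⟧ = {Hal, Kim, Lee, Quinn, Tess, Uma, Wes}
⟦near Tess⟧ = {x : ⟨x, Tess⟩ ∈ ⟦near⟧} = {Gus, Kim, Lee, Quinn, Tess, Uma}
⟦lamp⟧ = {Ann, Cara, Hal, Lee, Quinn, Tess, Uma, Wes, Zed}
… ∩ ⟦that floated⟧ = {Ann, Cara, Hal, Lee, Quinn, Tess, Uma, Wes, Zed} ∩ {Hal, Kim, Lee, Quinn, Tess, Uma, Wes} = {Hal, Lee, Quinn, Tess, Uma, Wes}
… ∩ ⟦near Tess⟧ = {Hal, Lee, Quinn, Tess, Uma, Wes} ∩ {Gus, Kim, Lee, Quinn, Tess, Uma} = {Lee, Quinn, Tess, Uma}
… ∩ ⟦white⟧ = {Lee, Quinn, Tess, Uma} ∩ {Cara, Kim, Lee, Quinn, Tess, Uma, Wes, Zed} = {Lee, Quinn, Tess, Uma}
So ⟦white lamp that floated near Tess⟧ = {Lee, Quinn, Tess, Uma}.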